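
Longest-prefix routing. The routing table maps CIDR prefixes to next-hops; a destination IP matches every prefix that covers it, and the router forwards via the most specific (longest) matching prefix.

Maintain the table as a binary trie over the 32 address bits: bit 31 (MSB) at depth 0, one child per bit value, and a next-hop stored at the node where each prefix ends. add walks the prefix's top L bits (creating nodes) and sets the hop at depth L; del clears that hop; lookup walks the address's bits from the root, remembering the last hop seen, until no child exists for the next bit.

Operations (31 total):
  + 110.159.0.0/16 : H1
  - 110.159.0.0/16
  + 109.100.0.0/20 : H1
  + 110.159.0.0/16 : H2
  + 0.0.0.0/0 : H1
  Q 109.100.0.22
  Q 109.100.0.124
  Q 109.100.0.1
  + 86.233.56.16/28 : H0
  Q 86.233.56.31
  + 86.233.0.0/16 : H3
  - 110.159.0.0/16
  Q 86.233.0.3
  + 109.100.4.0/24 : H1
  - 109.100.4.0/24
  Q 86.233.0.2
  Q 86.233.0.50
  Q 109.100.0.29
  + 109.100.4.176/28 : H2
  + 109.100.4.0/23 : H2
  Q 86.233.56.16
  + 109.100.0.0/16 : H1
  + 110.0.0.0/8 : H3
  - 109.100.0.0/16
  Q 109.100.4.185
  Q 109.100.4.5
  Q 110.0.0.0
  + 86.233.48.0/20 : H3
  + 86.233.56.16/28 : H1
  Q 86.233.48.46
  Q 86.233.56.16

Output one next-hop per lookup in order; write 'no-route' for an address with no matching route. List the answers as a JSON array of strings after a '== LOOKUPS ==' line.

Process each operation:
  + 110.159.0.0/16 (H1) depth=16
  - 110.159.0.0/16 clear@16
  + 109.100.0.0/20 (H1) depth=20
  + 110.159.0.0/16 (H2) depth=16
  + 0.0.0.0/0 (H1) depth=0
  ? 109.100.0.22  path d0:H1→d1:-→d2:-→d3:-→d4:-→d5:-→d6:-→d7:-→d8:-→d9:-→d10:-→d11:-→d12:-→d13:-→d14:-→d15:-→d16:-→d17:-→d18:-→d19:-→d20:H1  best=H1
  ? 109.100.0.124  path d0:H1→d1:-→d2:-→d3:-→d4:-→d5:-→d6:-→d7:-→d8:-→d9:-→d10:-→d11:-→d12:-→d13:-→d14:-→d15:-→d16:-→d17:-→d18:-→d19:-→d20:H1  best=H1
  ? 109.100.0.1  path d0:H1→d1:-→d2:-→d3:-→d4:-→d5:-→d6:-→d7:-→d8:-→d9:-→d10:-→d11:-→d12:-→d13:-→d14:-→d15:-→d16:-→d17:-→d18:-→d19:-→d20:H1  best=H1
  + 86.233.56.16/28 (H0) depth=28
  ? 86.233.56.31  path d0:H1→d1:-→d2:-→d3:-→d4:-→d5:-→d6:-→d7:-→d8:-→d9:-→d10:-→d11:-→d12:-→d13:-→d14:-→d15:-→d16:-→d17:-→d18:-→d19:-→d20:-→d21:-→d22:-→d23:-→d24:-→d25:-→d26:-→d27:-→d28:H0  best=H0
  + 86.233.0.0/16 (H3) depth=16
  - 110.159.0.0/16 clear@16
  ? 86.233.0.3  path d0:H1→d1:-→d2:-→d3:-→d4:-→d5:-→d6:-→d7:-→d8:-→d9:-→d10:-→d11:-→d12:-→d13:-→d14:-→d15:-→d16:H3→d17:-→d18:-  best=H3
  + 109.100.4.0/24 (H1) depth=24
  - 109.100.4.0/24 clear@24
  ? 86.233.0.2  path d0:H1→d1:-→d2:-→d3:-→d4:-→d5:-→d6:-→d7:-→d8:-→d9:-→d10:-→d11:-→d12:-→d13:-→d14:-→d15:-→d16:H3→d17:-→d18:-  best=H3
  ? 86.233.0.50  path d0:H1→d1:-→d2:-→d3:-→d4:-→d5:-→d6:-→d7:-→d8:-→d9:-→d10:-→d11:-→d12:-→d13:-→d14:-→d15:-→d16:H3→d17:-→d18:-  best=H3
  ? 109.100.0.29  path d0:H1→d1:-→d2:-→d3:-→d4:-→d5:-→d6:-→d7:-→d8:-→d9:-→d10:-→d11:-→d12:-→d13:-→d14:-→d15:-→d16:-→d17:-→d18:-→d19:-→d20:H1→d21:-  best=H1
  + 109.100.4.176/28 (H2) depth=28
  + 109.100.4.0/23 (H2) depth=23
  ? 86.233.56.16  path d0:H1→d1:-→d2:-→d3:-→d4:-→d5:-→d6:-→d7:-→d8:-→d9:-→d10:-→d11:-→d12:-→d13:-→d14:-→d15:-→d16:H3→d17:-→d18:-→d19:-→d20:-→d21:-→d22:-→d23:-→d24:-→d25:-→d26:-→d27:-→d28:H0  best=H0
  + 109.100.0.0/16 (H1) depth=16
  + 110.0.0.0/8 (H3) depth=8
  - 109.100.0.0/16 clear@16
  ? 109.100.4.185  path d0:H1→d1:-→d2:-→d3:-→d4:-→d5:-→d6:-→d7:-→d8:-→d9:-→d10:-→d11:-→d12:-→d13:-→d14:-→d15:-→d16:-→d17:-→d18:-→d19:-→d20:H1→d21:-→d22:-→d23:H2→d24:-→d25:-→d26:-→d27:-→d28:H2  best=H2
  ? 109.100.4.5  path d0:H1→d1:-→d2:-→d3:-→d4:-→d5:-→d6:-→d7:-→d8:-→d9:-→d10:-→d11:-→d12:-→d13:-→d14:-→d15:-→d16:-→d17:-→d18:-→d19:-→d20:H1→d21:-→d22:-→d23:H2→d24:-  best=H2
  ? 110.0.0.0  path d0:H1→d1:-→d2:-→d3:-→d4:-→d5:-→d6:-→d7:-→d8:H3  best=H3
  + 86.233.48.0/20 (H3) depth=20
  + 86.233.56.16/28 (H1) depth=28
  ? 86.233.48.46  path d0:H1→d1:-→d2:-→d3:-→d4:-→d5:-→d6:-→d7:-→d8:-→d9:-→d10:-→d11:-→d12:-→d13:-→d14:-→d15:-→d16:H3→d17:-→d18:-→d19:-→d20:H3  best=H3
  ? 86.233.56.16  path d0:H1→d1:-→d2:-→d3:-→d4:-→d5:-→d6:-→d7:-→d8:-→d9:-→d10:-→d11:-→d12:-→d13:-→d14:-→d15:-→d16:H3→d17:-→d18:-→d19:-→d20:H3→d21:-→d22:-→d23:-→d24:-→d25:-→d26:-→d27:-→d28:H1  best=H1

== LOOKUPS ==
["H1","H1","H1","H0","H3","H3","H3","H1","H0","H2","H2","H3","H3","H1"]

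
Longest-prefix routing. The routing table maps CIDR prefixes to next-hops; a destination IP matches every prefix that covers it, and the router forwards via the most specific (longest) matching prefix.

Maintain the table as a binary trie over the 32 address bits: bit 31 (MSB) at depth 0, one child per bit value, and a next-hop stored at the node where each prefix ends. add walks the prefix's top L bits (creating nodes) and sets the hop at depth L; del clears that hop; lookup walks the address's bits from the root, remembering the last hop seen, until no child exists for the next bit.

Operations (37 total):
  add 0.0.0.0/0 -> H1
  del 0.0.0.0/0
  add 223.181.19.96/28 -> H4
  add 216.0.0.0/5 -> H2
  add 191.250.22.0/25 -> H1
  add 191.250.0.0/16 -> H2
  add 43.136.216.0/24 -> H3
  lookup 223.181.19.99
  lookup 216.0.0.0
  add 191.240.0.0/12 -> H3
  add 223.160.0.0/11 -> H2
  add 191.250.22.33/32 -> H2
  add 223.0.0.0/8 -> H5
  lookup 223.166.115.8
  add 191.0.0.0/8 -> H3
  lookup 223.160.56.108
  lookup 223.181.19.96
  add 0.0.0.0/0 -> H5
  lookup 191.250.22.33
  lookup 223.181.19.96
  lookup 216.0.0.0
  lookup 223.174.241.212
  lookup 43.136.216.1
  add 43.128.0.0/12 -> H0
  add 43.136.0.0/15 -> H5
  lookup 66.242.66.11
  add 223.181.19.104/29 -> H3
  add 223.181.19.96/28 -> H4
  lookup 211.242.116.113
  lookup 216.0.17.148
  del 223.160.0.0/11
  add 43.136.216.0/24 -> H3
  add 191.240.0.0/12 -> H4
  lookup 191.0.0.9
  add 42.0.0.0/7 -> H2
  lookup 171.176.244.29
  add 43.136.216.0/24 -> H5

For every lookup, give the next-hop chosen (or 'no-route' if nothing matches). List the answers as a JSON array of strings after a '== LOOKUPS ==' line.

Apply in order:
  + 0.0.0.0/0 (H1) depth=0
  del 0.0.0.0/0 (clear depth 0)
  + 223.181.19.96/28 (H4) depth=28
  + 216.0.0.0/5 (H2) depth=5
  + 191.250.22.0/25 (H1) depth=25
  + 191.250.0.0/16 (H2) depth=16
  + 43.136.216.0/24 (H3) depth=24
  ? 223.181.19.99  path d0:-→d1:-→d2:-→d3:-→d4:-→d5:H2→d6:-→d7:-→d8:-→d9:-→d10:-→d11:-→d12:-→d13:-→d14:-→d15:-→d16:-→d17:-→d18:-→d19:-→d20:-→d21:-→d22:-→d23:-→d24:-→d25:-→d26:-→d27:-→d28:H4  best=H4
  ? 216.0.0.0  path d0:-→d1:-→d2:-→d3:-→d4:-→d5:H2  best=H2
  + 191.240.0.0/12 (H3) depth=12
  + 223.160.0.0/11 (H2) depth=11
  + 191.250.22.33/32 (H2) depth=32
  + 223.0.0.0/8 (H5) depth=8
  ? 223.166.115.8  path d0:-→d1:-→d2:-→d3:-→d4:-→d5:H2→d6:-→d7:-→d8:H5→d9:-→d10:-→d11:H2  best=H2
  + 191.0.0.0/8 (H3) depth=8
  ? 223.160.56.108  path d0:-→d1:-→d2:-→d3:-→d4:-→d5:H2→d6:-→d7:-→d8:H5→d9:-→d10:-→d11:H2  best=H2
  ? 223.181.19.96  path d0:-→d1:-→d2:-→d3:-→d4:-→d5:H2→d6:-→d7:-→d8:H5→d9:-→d10:-→d11:H2→d12:-→d13:-→d14:-→d15:-→d16:-→d17:-→d18:-→d19:-→d20:-→d21:-→d22:-→d23:-→d24:-→d25:-→d26:-→d27:-→d28:H4  best=H4
  + 0.0.0.0/0 (H5) depth=0
  ? 191.250.22.33  path d0:H5→d1:-→d2:-→d3:-→d4:-→d5:-→d6:-→d7:-→d8:H3→d9:-→d10:-→d11:-→d12:H3→d13:-→d14:-→d15:-→d16:H2→d17:-→d18:-→d19:-→d20:-→d21:-→d22:-→d23:-→d24:-→d25:H1→d26:-→d27:-→d28:-→d29:-→d30:-→d31:-→d32:H2  best=H2
  ? 223.181.19.96  path d0:H5→d1:-→d2:-→d3:-→d4:-→d5:H2→d6:-→d7:-→d8:H5→d9:-→d10:-→d11:H2→d12:-→d13:-→d14:-→d15:-→d16:-→d17:-→d18:-→d19:-→d20:-→d21:-→d22:-→d23:-→d24:-→d25:-→d26:-→d27:-→d28:H4  best=H4
  ? 216.0.0.0  path d0:H5→d1:-→d2:-→d3:-→d4:-→d5:H2  best=H2
  ? 223.174.241.212  path d0:H5→d1:-→d2:-→d3:-→d4:-→d5:H2→d6:-→d7:-→d8:H5→d9:-→d10:-→d11:H2  best=H2
  ? 43.136.216.1  path d0:H5→d1:-→d2:-→d3:-→d4:-→d5:-→d6:-→d7:-→d8:-→d9:-→d10:-→d11:-→d12:-→d13:-→d14:-→d15:-→d16:-→d17:-→d18:-→d19:-→d20:-→d21:-→d22:-→d23:-→d24:H3  best=H3
  + 43.128.0.0/12 (H0) depth=12
  + 43.136.0.0/15 (H5) depth=15
  ? 66.242.66.11  path d0:H5→d1:-  best=H5
  + 223.181.19.104/29 (H3) depth=29
  + 223.181.19.96/28 (H4) depth=28
  ? 211.242.116.113  path d0:H5→d1:-→d2:-→d3:-→d4:-  best=H5
  ? 216.0.17.148  path d0:H5→d1:-→d2:-→d3:-→d4:-→d5:H2  best=H2
  del 223.160.0.0/11 (clear depth 11)
  + 43.136.216.0/24 (H3) depth=24
  + 191.240.0.0/12 (H4) depth=12
  ? 191.0.0.9  path d0:H5→d1:-→d2:-→d3:-→d4:-→d5:-→d6:-→d7:-→d8:H3  best=H3
  + 42.0.0.0/7 (H2) depth=7
  ? 171.176.244.29  path d0:H5→d1:-→d2:-→d3:-  best=H5
  + 43.136.216.0/24 (H5) depth=24

== LOOKUPS ==
["H4","H2","H2","H2","H4","H2","H4","H2","H2","H3","H5","H5","H2","H3","H5"]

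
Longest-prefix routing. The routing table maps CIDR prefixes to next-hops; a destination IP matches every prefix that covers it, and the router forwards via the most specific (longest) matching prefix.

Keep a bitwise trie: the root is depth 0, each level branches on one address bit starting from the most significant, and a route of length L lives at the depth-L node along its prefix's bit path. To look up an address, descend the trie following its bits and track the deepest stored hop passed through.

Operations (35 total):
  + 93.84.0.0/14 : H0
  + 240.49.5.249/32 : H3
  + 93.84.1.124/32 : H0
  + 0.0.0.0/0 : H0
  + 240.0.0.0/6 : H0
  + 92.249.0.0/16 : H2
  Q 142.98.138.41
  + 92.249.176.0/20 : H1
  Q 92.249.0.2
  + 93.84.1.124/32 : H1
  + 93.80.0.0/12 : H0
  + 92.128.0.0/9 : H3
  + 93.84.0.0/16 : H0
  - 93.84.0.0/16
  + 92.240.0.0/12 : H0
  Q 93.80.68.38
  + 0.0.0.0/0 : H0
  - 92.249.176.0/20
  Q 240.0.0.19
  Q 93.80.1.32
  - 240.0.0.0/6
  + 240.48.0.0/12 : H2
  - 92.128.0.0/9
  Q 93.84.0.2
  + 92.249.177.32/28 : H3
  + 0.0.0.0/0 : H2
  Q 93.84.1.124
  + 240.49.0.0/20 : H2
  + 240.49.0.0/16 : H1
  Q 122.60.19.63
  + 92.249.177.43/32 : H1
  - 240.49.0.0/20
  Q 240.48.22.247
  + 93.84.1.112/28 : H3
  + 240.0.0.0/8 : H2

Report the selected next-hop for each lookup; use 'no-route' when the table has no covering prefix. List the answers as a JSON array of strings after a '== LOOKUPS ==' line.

Trace:
  add 93.84.0.0/14 -> H0 at depth 14
  add 240.49.5.249/32 -> H3 at depth 32
  add 93.84.1.124/32 -> H0 at depth 32
  add 0.0.0.0/0 -> H0 at depth 0
  add 240.0.0.0/6 -> H0 at depth 6
  add 92.249.0.0/16 -> H2 at depth 16
  Q 142.98.138.41: descend 1 ; hops seen [H0] ; pick H0
  add 92.249.176.0/20 -> H1 at depth 20
  Q 92.249.0.2: descend 0101110011111001 ; hops seen [H0,H2] ; pick H2
  add 93.84.1.124/32 -> H1 at depth 32
  add 93.80.0.0/12 -> H0 at depth 12
  add 92.128.0.0/9 -> H3 at depth 9
  add 93.84.0.0/16 -> H0 at depth 16
  del 93.84.0.0/16 (clear depth 16)
  add 92.240.0.0/12 -> H0 at depth 12
  Q 93.80.68.38: descend 0101110101010 ; hops seen [H0,H0] ; pick H0
  add 0.0.0.0/0 -> H0 at depth 0
  del 92.249.176.0/20 (clear depth 20)
  Q 240.0.0.19: descend 1111000000 ; hops seen [H0,H0] ; pick H0
  Q 93.80.1.32: descend 0101110101010 ; hops seen [H0,H0] ; pick H0
  del 240.0.0.0/6 (clear depth 6)
  add 240.48.0.0/12 -> H2 at depth 12
  del 92.128.0.0/9 (clear depth 9)
  Q 93.84.0.2: descend 01011101010101000000000 ; hops seen [H0,H0,H0] ; pick H0
  add 92.249.177.32/28 -> H3 at depth 28
  add 0.0.0.0/0 -> H2 at depth 0
  Q 93.84.1.124: descend 01011101010101000000000101111100 ; hops seen [H2,H0,H0,H1] ; pick H1
  add 240.49.0.0/20 -> H2 at depth 20
  add 240.49.0.0/16 -> H1 at depth 16
  Q 122.60.19.63: descend 01 ; hops seen [H2] ; pick H2
  add 92.249.177.43/32 -> H1 at depth 32
  del 240.49.0.0/20 (clear depth 20)
  Q 240.48.22.247: descend 111100000011000 ; hops seen [H2,H2] ; pick H2
  add 93.84.1.112/28 -> H3 at depth 28
  add 240.0.0.0/8 -> H2 at depth 8

== LOOKUPS ==
["H0","H2","H0","H0","H0","H0","H1","H2","H2"]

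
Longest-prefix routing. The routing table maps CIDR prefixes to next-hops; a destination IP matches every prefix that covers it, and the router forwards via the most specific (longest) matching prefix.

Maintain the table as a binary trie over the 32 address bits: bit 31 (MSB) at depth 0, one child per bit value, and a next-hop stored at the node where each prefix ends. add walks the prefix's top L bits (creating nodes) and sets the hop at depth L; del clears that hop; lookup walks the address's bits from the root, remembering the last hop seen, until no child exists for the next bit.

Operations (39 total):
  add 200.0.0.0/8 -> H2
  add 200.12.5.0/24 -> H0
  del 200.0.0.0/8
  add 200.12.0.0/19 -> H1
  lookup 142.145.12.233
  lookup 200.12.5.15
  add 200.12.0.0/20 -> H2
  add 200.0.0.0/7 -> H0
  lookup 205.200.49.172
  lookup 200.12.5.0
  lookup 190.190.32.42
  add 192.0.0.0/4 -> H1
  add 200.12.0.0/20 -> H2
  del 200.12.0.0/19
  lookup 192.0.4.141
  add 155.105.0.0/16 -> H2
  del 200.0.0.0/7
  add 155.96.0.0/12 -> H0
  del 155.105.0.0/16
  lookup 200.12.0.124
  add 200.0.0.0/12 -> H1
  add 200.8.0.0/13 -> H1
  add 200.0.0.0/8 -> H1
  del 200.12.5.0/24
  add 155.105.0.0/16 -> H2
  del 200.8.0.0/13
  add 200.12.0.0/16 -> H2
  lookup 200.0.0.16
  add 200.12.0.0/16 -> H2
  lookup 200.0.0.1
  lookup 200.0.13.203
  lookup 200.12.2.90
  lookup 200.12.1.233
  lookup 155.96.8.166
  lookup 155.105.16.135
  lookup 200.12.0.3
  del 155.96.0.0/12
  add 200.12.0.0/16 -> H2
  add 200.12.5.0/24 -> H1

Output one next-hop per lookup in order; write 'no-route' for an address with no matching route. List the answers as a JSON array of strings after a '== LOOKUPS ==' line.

Apply in order:
  + 200.0.0.0/8 (H2) depth=8
  + 200.12.5.0/24 (H0) depth=24
  del 200.0.0.0/8 (clear depth 8)
  + 200.12.0.0/19 (H1) depth=19
  Q 142.145.12.233: descend 1 ; hops seen [∅] ; pick no-route
  Q 200.12.5.15: descend 110010000000110000000101 ; hops seen [H1,H0] ; pick H0
  + 200.12.0.0/20 (H2) depth=20
  + 200.0.0.0/7 (H0) depth=7
  Q 205.200.49.172: descend 11001 ; hops seen [∅] ; pick no-route
  Q 200.12.5.0: descend 110010000000110000000101 ; hops seen [H0,H1,H2,H0] ; pick H0
  Q 190.190.32.42: descend 1 ; hops seen [∅] ; pick no-route
  + 192.0.0.0/4 (H1) depth=4
  + 200.12.0.0/20 (H2) depth=20
  del 200.12.0.0/19 (clear depth 19)
  Q 192.0.4.141: descend 1100 ; hops seen [H1] ; pick H1
  + 155.105.0.0/16 (H2) depth=16
  del 200.0.0.0/7 (clear depth 7)
  + 155.96.0.0/12 (H0) depth=12
  del 155.105.0.0/16 (clear depth 16)
  Q 200.12.0.124: descend 110010000000110000000 ; hops seen [H1,H2] ; pick H2
  + 200.0.0.0/12 (H1) depth=12
  + 200.8.0.0/13 (H1) depth=13
  + 200.0.0.0/8 (H1) depth=8
  del 200.12.5.0/24 (clear depth 24)
  + 155.105.0.0/16 (H2) depth=16
  del 200.8.0.0/13 (clear depth 13)
  + 200.12.0.0/16 (H2) depth=16
  Q 200.0.0.16: descend 110010000000 ; hops seen [H1,H1,H1] ; pick H1
  + 200.12.0.0/16 (H2) depth=16
  Q 200.0.0.1: descend 110010000000 ; hops seen [H1,H1,H1] ; pick H1
  Q 200.0.13.203: descend 110010000000 ; hops seen [H1,H1,H1] ; pick H1
  Q 200.12.2.90: descend 110010000000110000000 ; hops seen [H1,H1,H1,H2,H2] ; pick H2
  Q 200.12.1.233: descend 110010000000110000000 ; hops seen [H1,H1,H1,H2,H2] ; pick H2
  Q 155.96.8.166: descend 100110110110 ; hops seen [H0] ; pick H0
  Q 155.105.16.135: descend 1001101101101001 ; hops seen [H0,H2] ; pick H2
  Q 200.12.0.3: descend 110010000000110000000 ; hops seen [H1,H1,H1,H2,H2] ; pick H2
  del 155.96.0.0/12 (clear depth 12)
  + 200.12.0.0/16 (H2) depth=16
  + 200.12.5.0/24 (H1) depth=24

== LOOKUPS ==
["no-route","H0","no-route","H0","no-route","H1","H2","H1","H1","H1","H2","H2","H0","H2","H2"]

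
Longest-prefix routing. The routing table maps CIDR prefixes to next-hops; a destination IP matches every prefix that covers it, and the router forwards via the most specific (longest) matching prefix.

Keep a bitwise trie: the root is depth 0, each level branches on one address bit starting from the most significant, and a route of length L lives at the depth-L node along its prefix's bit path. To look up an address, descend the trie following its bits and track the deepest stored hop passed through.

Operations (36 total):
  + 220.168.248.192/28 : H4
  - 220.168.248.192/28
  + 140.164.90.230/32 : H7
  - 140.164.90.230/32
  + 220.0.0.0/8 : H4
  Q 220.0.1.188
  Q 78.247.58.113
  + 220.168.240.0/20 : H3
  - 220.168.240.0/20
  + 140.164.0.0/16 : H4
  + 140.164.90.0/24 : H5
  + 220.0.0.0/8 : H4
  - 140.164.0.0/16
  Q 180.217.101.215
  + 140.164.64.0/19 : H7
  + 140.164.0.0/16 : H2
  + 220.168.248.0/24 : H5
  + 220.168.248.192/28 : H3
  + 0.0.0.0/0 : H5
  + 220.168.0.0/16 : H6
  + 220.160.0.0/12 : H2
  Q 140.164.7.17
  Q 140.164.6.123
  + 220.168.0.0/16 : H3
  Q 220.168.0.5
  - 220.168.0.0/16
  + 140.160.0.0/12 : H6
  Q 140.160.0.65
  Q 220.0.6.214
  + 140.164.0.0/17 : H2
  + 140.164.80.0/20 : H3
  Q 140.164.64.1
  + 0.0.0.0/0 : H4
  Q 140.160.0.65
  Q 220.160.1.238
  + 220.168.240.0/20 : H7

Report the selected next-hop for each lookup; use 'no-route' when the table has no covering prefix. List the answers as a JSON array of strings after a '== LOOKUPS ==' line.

Trace:
  add 220.168.248.192/28 -> H4 at depth 28
  del 220.168.248.192/28 (clear depth 28)
  add 140.164.90.230/32 -> H7 at depth 32
  del 140.164.90.230/32 (clear depth 32)
  add 220.0.0.0/8 -> H4 at depth 8
  ? 220.0.1.188  path d0:-→d1:-→d2:-→d3:-→d4:-→d5:-→d6:-→d7:-→d8:H4  best=H4
  ? 78.247.58.113  path d0:-  best=no-route
  add 220.168.240.0/20 -> H3 at depth 20
  del 220.168.240.0/20 (clear depth 20)
  add 140.164.0.0/16 -> H4 at depth 16
  add 140.164.90.0/24 -> H5 at depth 24
  add 220.0.0.0/8 -> H4 at depth 8
  del 140.164.0.0/16 (clear depth 16)
  ? 180.217.101.215  path d0:-→d1:-→d2:-  best=no-route
  add 140.164.64.0/19 -> H7 at depth 19
  add 140.164.0.0/16 -> H2 at depth 16
  add 220.168.248.0/24 -> H5 at depth 24
  add 220.168.248.192/28 -> H3 at depth 28
  add 0.0.0.0/0 -> H5 at depth 0
  add 220.168.0.0/16 -> H6 at depth 16
  add 220.160.0.0/12 -> H2 at depth 12
  ? 140.164.7.17  path d0:H5→d1:-→d2:-→d3:-→d4:-→d5:-→d6:-→d7:-→d8:-→d9:-→d10:-→d11:-→d12:-→d13:-→d14:-→d15:-→d16:H2→d17:-  best=H2
  ? 140.164.6.123  path d0:H5→d1:-→d2:-→d3:-→d4:-→d5:-→d6:-→d7:-→d8:-→d9:-→d10:-→d11:-→d12:-→d13:-→d14:-→d15:-→d16:H2→d17:-  best=H2
  add 220.168.0.0/16 -> H3 at depth 16
  ? 220.168.0.5  path d0:H5→d1:-→d2:-→d3:-→d4:-→d5:-→d6:-→d7:-→d8:H4→d9:-→d10:-→d11:-→d12:H2→d13:-→d14:-→d15:-→d16:H3  best=H3
  del 220.168.0.0/16 (clear depth 16)
  add 140.160.0.0/12 -> H6 at depth 12
  ? 140.160.0.65  path d0:H5→d1:-→d2:-→d3:-→d4:-→d5:-→d6:-→d7:-→d8:-→d9:-→d10:-→d11:-→d12:H6→d13:-  best=H6
  ? 220.0.6.214  path d0:H5→d1:-→d2:-→d3:-→d4:-→d5:-→d6:-→d7:-→d8:H4  best=H4
  add 140.164.0.0/17 -> H2 at depth 17
  add 140.164.80.0/20 -> H3 at depth 20
  ? 140.164.64.1  path d0:H5→d1:-→d2:-→d3:-→d4:-→d5:-→d6:-→d7:-→d8:-→d9:-→d10:-→d11:-→d12:H6→d13:-→d14:-→d15:-→d16:H2→d17:H2→d18:-→d19:H7  best=H7
  add 0.0.0.0/0 -> H4 at depth 0
  ? 140.160.0.65  path d0:H4→d1:-→d2:-→d3:-→d4:-→d5:-→d6:-→d7:-→d8:-→d9:-→d10:-→d11:-→d12:H6→d13:-  best=H6
  ? 220.160.1.238  path d0:H4→d1:-→d2:-→d3:-→d4:-→d5:-→d6:-→d7:-→d8:H4→d9:-→d10:-→d11:-→d12:H2  best=H2
  add 220.168.240.0/20 -> H7 at depth 20

== LOOKUPS ==
["H4","no-route","no-route","H2","H2","H3","H6","H4","H7","H6","H2"]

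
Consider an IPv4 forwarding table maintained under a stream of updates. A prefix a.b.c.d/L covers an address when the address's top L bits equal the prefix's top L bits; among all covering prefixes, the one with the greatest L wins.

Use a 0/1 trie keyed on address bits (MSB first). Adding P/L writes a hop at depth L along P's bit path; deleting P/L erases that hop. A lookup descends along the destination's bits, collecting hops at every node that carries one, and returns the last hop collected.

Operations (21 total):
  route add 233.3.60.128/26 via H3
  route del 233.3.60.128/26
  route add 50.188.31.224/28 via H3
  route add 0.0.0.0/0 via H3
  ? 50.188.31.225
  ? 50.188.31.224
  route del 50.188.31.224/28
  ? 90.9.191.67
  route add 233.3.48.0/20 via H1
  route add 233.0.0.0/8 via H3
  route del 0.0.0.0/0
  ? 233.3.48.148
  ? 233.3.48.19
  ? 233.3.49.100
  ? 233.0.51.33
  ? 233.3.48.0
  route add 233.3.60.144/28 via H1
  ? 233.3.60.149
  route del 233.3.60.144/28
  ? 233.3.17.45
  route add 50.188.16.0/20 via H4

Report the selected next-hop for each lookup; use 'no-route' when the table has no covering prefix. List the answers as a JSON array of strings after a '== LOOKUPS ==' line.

Process each operation:
  add 233.3.60.128/26 -> H3 at depth 26
  - 233.3.60.128/26 clear@26
  add 50.188.31.224/28 -> H3 at depth 28
  add 0.0.0.0/0 -> H3 at depth 0
  ? 50.188.31.225  path d0:H3→d1:-→d2:-→d3:-→d4:-→d5:-→d6:-→d7:-→d8:-→d9:-→d10:-→d11:-→d12:-→d13:-→d14:-→d15:-→d16:-→d17:-→d18:-→d19:-→d20:-→d21:-→d22:-→d23:-→d24:-→d25:-→d26:-→d27:-→d28:H3  best=H3
  ? 50.188.31.224  path d0:H3→d1:-→d2:-→d3:-→d4:-→d5:-→d6:-→d7:-→d8:-→d9:-→d10:-→d11:-→d12:-→d13:-→d14:-→d15:-→d16:-→d17:-→d18:-→d19:-→d20:-→d21:-→d22:-→d23:-→d24:-→d25:-→d26:-→d27:-→d28:H3  best=H3
  - 50.188.31.224/28 clear@28
  ? 90.9.191.67  path d0:H3→d1:-  best=H3
  add 233.3.48.0/20 -> H1 at depth 20
  add 233.0.0.0/8 -> H3 at depth 8
  - 0.0.0.0/0 clear@0
  ? 233.3.48.148  path d0:-→d1:-→d2:-→d3:-→d4:-→d5:-→d6:-→d7:-→d8:H3→d9:-→d10:-→d11:-→d12:-→d13:-→d14:-→d15:-→d16:-→d17:-→d18:-→d19:-→d20:H1  best=H1
  ? 233.3.48.19  path d0:-→d1:-→d2:-→d3:-→d4:-→d5:-→d6:-→d7:-→d8:H3→d9:-→d10:-→d11:-→d12:-→d13:-→d14:-→d15:-→d16:-→d17:-→d18:-→d19:-→d20:H1  best=H1
  ? 233.3.49.100  path d0:-→d1:-→d2:-→d3:-→d4:-→d5:-→d6:-→d7:-→d8:H3→d9:-→d10:-→d11:-→d12:-→d13:-→d14:-→d15:-→d16:-→d17:-→d18:-→d19:-→d20:H1  best=H1
  ? 233.0.51.33  path d0:-→d1:-→d2:-→d3:-→d4:-→d5:-→d6:-→d7:-→d8:H3→d9:-→d10:-→d11:-→d12:-→d13:-→d14:-  best=H3
  ? 233.3.48.0  path d0:-→d1:-→d2:-→d3:-→d4:-→d5:-→d6:-→d7:-→d8:H3→d9:-→d10:-→d11:-→d12:-→d13:-→d14:-→d15:-→d16:-→d17:-→d18:-→d19:-→d20:H1  best=H1
  add 233.3.60.144/28 -> H1 at depth 28
  ? 233.3.60.149  path d0:-→d1:-→d2:-→d3:-→d4:-→d5:-→d6:-→d7:-→d8:H3→d9:-→d10:-→d11:-→d12:-→d13:-→d14:-→d15:-→d16:-→d17:-→d18:-→d19:-→d20:H1→d21:-→d22:-→d23:-→d24:-→d25:-→d26:-→d27:-→d28:H1  best=H1
  - 233.3.60.144/28 clear@28
  ? 233.3.17.45  path d0:-→d1:-→d2:-→d3:-→d4:-→d5:-→d6:-→d7:-→d8:H3→d9:-→d10:-→d11:-→d12:-→d13:-→d14:-→d15:-→d16:-→d17:-→d18:-  best=H3
  add 50.188.16.0/20 -> H4 at depth 20

== LOOKUPS ==
["H3","H3","H3","H1","H1","H1","H3","H1","H1","H3"]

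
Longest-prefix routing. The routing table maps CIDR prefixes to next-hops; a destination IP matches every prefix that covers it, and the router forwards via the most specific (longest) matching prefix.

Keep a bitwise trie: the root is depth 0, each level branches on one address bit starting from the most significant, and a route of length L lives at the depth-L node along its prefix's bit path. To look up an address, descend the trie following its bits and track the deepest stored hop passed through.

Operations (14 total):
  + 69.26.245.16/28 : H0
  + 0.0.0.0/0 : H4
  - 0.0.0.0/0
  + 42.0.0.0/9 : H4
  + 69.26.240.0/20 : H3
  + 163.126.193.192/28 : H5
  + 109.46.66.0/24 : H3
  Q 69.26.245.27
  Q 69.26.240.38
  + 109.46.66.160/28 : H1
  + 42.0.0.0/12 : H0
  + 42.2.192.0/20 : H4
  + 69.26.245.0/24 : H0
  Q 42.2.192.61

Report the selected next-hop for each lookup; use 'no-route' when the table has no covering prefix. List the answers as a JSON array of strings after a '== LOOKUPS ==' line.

Apply in order:
  add 69.26.245.16/28 -> H0 at depth 28
  add 0.0.0.0/0 -> H4 at depth 0
  - 0.0.0.0/0 clear@0
  add 42.0.0.0/9 -> H4 at depth 9
  add 69.26.240.0/20 -> H3 at depth 20
  add 163.126.193.192/28 -> H5 at depth 28
  add 109.46.66.0/24 -> H3 at depth 24
  Q 69.26.245.27: descend 0100010100011010111101010001 ; hops seen [H3,H0] ; pick H0
  Q 69.26.240.38: descend 010001010001101011110 ; hops seen [H3] ; pick H3
  add 109.46.66.160/28 -> H1 at depth 28
  add 42.0.0.0/12 -> H0 at depth 12
  add 42.2.192.0/20 -> H4 at depth 20
  add 69.26.245.0/24 -> H0 at depth 24
  Q 42.2.192.61: descend 00101010000000101100 ; hops seen [H4,H0,H4] ; pick H4

== LOOKUPS ==
["H0","H3","H4"]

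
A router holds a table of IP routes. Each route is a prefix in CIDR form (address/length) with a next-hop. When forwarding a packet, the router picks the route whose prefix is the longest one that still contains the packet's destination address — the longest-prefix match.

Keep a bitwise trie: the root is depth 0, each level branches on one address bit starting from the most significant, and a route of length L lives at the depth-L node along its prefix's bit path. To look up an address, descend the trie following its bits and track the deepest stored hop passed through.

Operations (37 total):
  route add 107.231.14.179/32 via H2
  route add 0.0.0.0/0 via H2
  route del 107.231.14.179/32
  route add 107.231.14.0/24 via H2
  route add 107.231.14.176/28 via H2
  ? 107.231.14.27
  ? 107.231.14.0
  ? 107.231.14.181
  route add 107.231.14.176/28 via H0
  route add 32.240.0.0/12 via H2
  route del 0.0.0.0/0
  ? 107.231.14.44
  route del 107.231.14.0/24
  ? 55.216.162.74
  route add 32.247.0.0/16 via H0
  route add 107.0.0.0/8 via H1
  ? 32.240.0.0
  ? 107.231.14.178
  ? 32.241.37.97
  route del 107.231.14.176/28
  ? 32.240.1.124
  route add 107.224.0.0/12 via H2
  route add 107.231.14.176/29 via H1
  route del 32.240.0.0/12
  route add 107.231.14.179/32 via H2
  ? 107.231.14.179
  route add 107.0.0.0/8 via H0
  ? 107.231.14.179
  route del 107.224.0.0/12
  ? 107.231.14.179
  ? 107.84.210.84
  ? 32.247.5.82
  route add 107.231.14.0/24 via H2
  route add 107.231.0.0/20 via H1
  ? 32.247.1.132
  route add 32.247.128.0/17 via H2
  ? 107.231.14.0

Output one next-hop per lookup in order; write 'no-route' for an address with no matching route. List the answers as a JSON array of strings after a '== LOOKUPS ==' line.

Trace:
  add 107.231.14.179/32 -> H2 at depth 32
  add 0.0.0.0/0 -> H2 at depth 0
  del 107.231.14.179/32 (clear depth 32)
  add 107.231.14.0/24 -> H2 at depth 24
  add 107.231.14.176/28 -> H2 at depth 28
  ? 107.231.14.27  path d0:H2→d1:-→d2:-→d3:-→d4:-→d5:-→d6:-→d7:-→d8:-→d9:-→d10:-→d11:-→d12:-→d13:-→d14:-→d15:-→d16:-→d17:-→d18:-→d19:-→d20:-→d21:-→d22:-→d23:-→d24:H2  best=H2
  ? 107.231.14.0  path d0:H2→d1:-→d2:-→d3:-→d4:-→d5:-→d6:-→d7:-→d8:-→d9:-→d10:-→d11:-→d12:-→d13:-→d14:-→d15:-→d16:-→d17:-→d18:-→d19:-→d20:-→d21:-→d22:-→d23:-→d24:H2  best=H2
  ? 107.231.14.181  path d0:H2→d1:-→d2:-→d3:-→d4:-→d5:-→d6:-→d7:-→d8:-→d9:-→d10:-→d11:-→d12:-→d13:-→d14:-→d15:-→d16:-→d17:-→d18:-→d19:-→d20:-→d21:-→d22:-→d23:-→d24:H2→d25:-→d26:-→d27:-→d28:H2→d29:-  best=H2
  add 107.231.14.176/28 -> H0 at depth 28
  add 32.240.0.0/12 -> H2 at depth 12
  del 0.0.0.0/0 (clear depth 0)
  ? 107.231.14.44  path d0:-→d1:-→d2:-→d3:-→d4:-→d5:-→d6:-→d7:-→d8:-→d9:-→d10:-→d11:-→d12:-→d13:-→d14:-→d15:-→d16:-→d17:-→d18:-→d19:-→d20:-→d21:-→d22:-→d23:-→d24:H2  best=H2
  del 107.231.14.0/24 (clear depth 24)
  ? 55.216.162.74  path d0:-→d1:-→d2:-→d3:-  best=no-route
  add 32.247.0.0/16 -> H0 at depth 16
  add 107.0.0.0/8 -> H1 at depth 8
  ? 32.240.0.0  path d0:-→d1:-→d2:-→d3:-→d4:-→d5:-→d6:-→d7:-→d8:-→d9:-→d10:-→d11:-→d12:H2→d13:-  best=H2
  ? 107.231.14.178  path d0:-→d1:-→d2:-→d3:-→d4:-→d5:-→d6:-→d7:-→d8:H1→d9:-→d10:-→d11:-→d12:-→d13:-→d14:-→d15:-→d16:-→d17:-→d18:-→d19:-→d20:-→d21:-→d22:-→d23:-→d24:-→d25:-→d26:-→d27:-→d28:H0→d29:-→d30:-→d31:-  best=H0
  ? 32.241.37.97  path d0:-→d1:-→d2:-→d3:-→d4:-→d5:-→d6:-→d7:-→d8:-→d9:-→d10:-→d11:-→d12:H2→d13:-  best=H2
  del 107.231.14.176/28 (clear depth 28)
  ? 32.240.1.124  path d0:-→d1:-→d2:-→d3:-→d4:-→d5:-→d6:-→d7:-→d8:-→d9:-→d10:-→d11:-→d12:H2→d13:-  best=H2
  add 107.224.0.0/12 -> H2 at depth 12
  add 107.231.14.176/29 -> H1 at depth 29
  del 32.240.0.0/12 (clear depth 12)
  add 107.231.14.179/32 -> H2 at depth 32
  ? 107.231.14.179  path d0:-→d1:-→d2:-→d3:-→d4:-→d5:-→d6:-→d7:-→d8:H1→d9:-→d10:-→d11:-→d12:H2→d13:-→d14:-→d15:-→d16:-→d17:-→d18:-→d19:-→d20:-→d21:-→d22:-→d23:-→d24:-→d25:-→d26:-→d27:-→d28:-→d29:H1→d30:-→d31:-→d32:H2  best=H2
  add 107.0.0.0/8 -> H0 at depth 8
  ? 107.231.14.179  path d0:-→d1:-→d2:-→d3:-→d4:-→d5:-→d6:-→d7:-→d8:H0→d9:-→d10:-→d11:-→d12:H2→d13:-→d14:-→d15:-→d16:-→d17:-→d18:-→d19:-→d20:-→d21:-→d22:-→d23:-→d24:-→d25:-→d26:-→d27:-→d28:-→d29:H1→d30:-→d31:-→d32:H2  best=H2
  del 107.224.0.0/12 (clear depth 12)
  ? 107.231.14.179  path d0:-→d1:-→d2:-→d3:-→d4:-→d5:-→d6:-→d7:-→d8:H0→d9:-→d10:-→d11:-→d12:-→d13:-→d14:-→d15:-→d16:-→d17:-→d18:-→d19:-→d20:-→d21:-→d22:-→d23:-→d24:-→d25:-→d26:-→d27:-→d28:-→d29:H1→d30:-→d31:-→d32:H2  best=H2
  ? 107.84.210.84  path d0:-→d1:-→d2:-→d3:-→d4:-→d5:-→d6:-→d7:-→d8:H0  best=H0
  ? 32.247.5.82  path d0:-→d1:-→d2:-→d3:-→d4:-→d5:-→d6:-→d7:-→d8:-→d9:-→d10:-→d11:-→d12:-→d13:-→d14:-→d15:-→d16:H0  best=H0
  add 107.231.14.0/24 -> H2 at depth 24
  add 107.231.0.0/20 -> H1 at depth 20
  ? 32.247.1.132  path d0:-→d1:-→d2:-→d3:-→d4:-→d5:-→d6:-→d7:-→d8:-→d9:-→d10:-→d11:-→d12:-→d13:-→d14:-→d15:-→d16:H0  best=H0
  add 32.247.128.0/17 -> H2 at depth 17
  ? 107.231.14.0  path d0:-→d1:-→d2:-→d3:-→d4:-→d5:-→d6:-→d7:-→d8:H0→d9:-→d10:-→d11:-→d12:-→d13:-→d14:-→d15:-→d16:-→d17:-→d18:-→d19:-→d20:H1→d21:-→d22:-→d23:-→d24:H2  best=H2

== LOOKUPS ==
["H2","H2","H2","H2","no-route","H2","H0","H2","H2","H2","H2","H2","H0","H0","H0","H2"]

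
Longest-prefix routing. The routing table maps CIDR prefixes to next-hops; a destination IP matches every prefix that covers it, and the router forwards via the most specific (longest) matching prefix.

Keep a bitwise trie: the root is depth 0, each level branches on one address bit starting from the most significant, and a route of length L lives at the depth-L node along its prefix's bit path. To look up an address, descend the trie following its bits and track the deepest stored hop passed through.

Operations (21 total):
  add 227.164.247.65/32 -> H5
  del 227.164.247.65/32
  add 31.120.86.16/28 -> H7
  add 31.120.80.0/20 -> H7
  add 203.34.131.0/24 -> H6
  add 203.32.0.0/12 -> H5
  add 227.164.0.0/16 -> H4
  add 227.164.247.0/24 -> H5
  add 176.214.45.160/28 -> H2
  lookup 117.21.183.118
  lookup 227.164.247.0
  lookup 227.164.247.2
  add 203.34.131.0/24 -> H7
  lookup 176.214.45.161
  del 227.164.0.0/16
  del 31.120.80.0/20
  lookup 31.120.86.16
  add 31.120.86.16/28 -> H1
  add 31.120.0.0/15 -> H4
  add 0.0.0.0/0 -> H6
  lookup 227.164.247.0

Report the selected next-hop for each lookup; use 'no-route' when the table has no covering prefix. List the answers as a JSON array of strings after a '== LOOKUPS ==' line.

Process each operation:
  + 227.164.247.65/32 (H5) depth=32
  del 227.164.247.65/32 (clear depth 32)
  + 31.120.86.16/28 (H7) depth=28
  + 31.120.80.0/20 (H7) depth=20
  + 203.34.131.0/24 (H6) depth=24
  + 203.32.0.0/12 (H5) depth=12
  + 227.164.0.0/16 (H4) depth=16
  + 227.164.247.0/24 (H5) depth=24
  + 176.214.45.160/28 (H2) depth=28
  ? 117.21.183.118  path d0:-→d1:-  best=no-route
  ? 227.164.247.0  path d0:-→d1:-→d2:-→d3:-→d4:-→d5:-→d6:-→d7:-→d8:-→d9:-→d10:-→d11:-→d12:-→d13:-→d14:-→d15:-→d16:H4→d17:-→d18:-→d19:-→d20:-→d21:-→d22:-→d23:-→d24:H5→d25:-  best=H5
  ? 227.164.247.2  path d0:-→d1:-→d2:-→d3:-→d4:-→d5:-→d6:-→d7:-→d8:-→d9:-→d10:-→d11:-→d12:-→d13:-→d14:-→d15:-→d16:H4→d17:-→d18:-→d19:-→d20:-→d21:-→d22:-→d23:-→d24:H5→d25:-  best=H5
  + 203.34.131.0/24 (H7) depth=24
  ? 176.214.45.161  path d0:-→d1:-→d2:-→d3:-→d4:-→d5:-→d6:-→d7:-→d8:-→d9:-→d10:-→d11:-→d12:-→d13:-→d14:-→d15:-→d16:-→d17:-→d18:-→d19:-→d20:-→d21:-→d22:-→d23:-→d24:-→d25:-→d26:-→d27:-→d28:H2  best=H2
  del 227.164.0.0/16 (clear depth 16)
  del 31.120.80.0/20 (clear depth 20)
  ? 31.120.86.16  path d0:-→d1:-→d2:-→d3:-→d4:-→d5:-→d6:-→d7:-→d8:-→d9:-→d10:-→d11:-→d12:-→d13:-→d14:-→d15:-→d16:-→d17:-→d18:-→d19:-→d20:-→d21:-→d22:-→d23:-→d24:-→d25:-→d26:-→d27:-→d28:H7  best=H7
  + 31.120.86.16/28 (H1) depth=28
  + 31.120.0.0/15 (H4) depth=15
  + 0.0.0.0/0 (H6) depth=0
  ? 227.164.247.0  path d0:H6→d1:-→d2:-→d3:-→d4:-→d5:-→d6:-→d7:-→d8:-→d9:-→d10:-→d11:-→d12:-→d13:-→d14:-→d15:-→d16:-→d17:-→d18:-→d19:-→d20:-→d21:-→d22:-→d23:-→d24:H5→d25:-  best=H5

== LOOKUPS ==
["no-route","H5","H5","H2","H7","H5"]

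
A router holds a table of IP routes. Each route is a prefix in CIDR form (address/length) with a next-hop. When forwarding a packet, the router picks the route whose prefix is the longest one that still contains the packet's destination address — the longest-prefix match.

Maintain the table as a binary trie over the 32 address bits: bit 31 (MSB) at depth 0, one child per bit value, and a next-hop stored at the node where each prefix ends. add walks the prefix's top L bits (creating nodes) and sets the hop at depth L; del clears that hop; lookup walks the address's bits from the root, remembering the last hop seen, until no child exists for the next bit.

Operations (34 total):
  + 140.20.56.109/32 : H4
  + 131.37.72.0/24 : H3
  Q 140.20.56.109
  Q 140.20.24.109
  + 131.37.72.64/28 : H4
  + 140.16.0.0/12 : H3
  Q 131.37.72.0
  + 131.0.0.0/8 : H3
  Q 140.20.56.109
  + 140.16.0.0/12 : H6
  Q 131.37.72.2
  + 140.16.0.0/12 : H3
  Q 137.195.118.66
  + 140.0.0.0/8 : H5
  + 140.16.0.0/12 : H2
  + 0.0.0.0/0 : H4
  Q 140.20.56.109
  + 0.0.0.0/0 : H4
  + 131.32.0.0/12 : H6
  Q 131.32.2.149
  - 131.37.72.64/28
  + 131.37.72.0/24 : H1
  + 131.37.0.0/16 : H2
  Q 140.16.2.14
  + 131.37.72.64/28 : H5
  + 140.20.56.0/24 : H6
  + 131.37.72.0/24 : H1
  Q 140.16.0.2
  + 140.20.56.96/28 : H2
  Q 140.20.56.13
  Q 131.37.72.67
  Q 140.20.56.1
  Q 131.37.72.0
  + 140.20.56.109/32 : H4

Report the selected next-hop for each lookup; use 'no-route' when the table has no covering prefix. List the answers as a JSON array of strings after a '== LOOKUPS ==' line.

Apply in order:
  + 140.20.56.109/32 (H4) depth=32
  + 131.37.72.0/24 (H3) depth=24
  lookup 140.20.56.109: bits 10001100000101000011100001101101 walk d0:-→d1:-→d2:-→d3:-→d4:-→d5:-→d6:-→d7:-→d8:-→d9:-→d10:-→d11:-→d12:-→d13:-→d14:-→d15:-→d16:-→d17:-→d18:-→d19:-→d20:-→d21:-→d22:-→d23:-→d24:-→d25:-→d26:-→d27:-→d28:-→d29:-→d30:-→d31:-→d32:H4 -> H4
  lookup 140.20.24.109: bits 100011000001010000 walk d0:-→d1:-→d2:-→d3:-→d4:-→d5:-→d6:-→d7:-→d8:-→d9:-→d10:-→d11:-→d12:-→d13:-→d14:-→d15:-→d16:-→d17:-→d18:- -> no-route
  + 131.37.72.64/28 (H4) depth=28
  + 140.16.0.0/12 (H3) depth=12
  lookup 131.37.72.0: bits 1000001100100101010010000 walk d0:-→d1:-→d2:-→d3:-→d4:-→d5:-→d6:-→d7:-→d8:-→d9:-→d10:-→d11:-→d12:-→d13:-→d14:-→d15:-→d16:-→d17:-→d18:-→d19:-→d20:-→d21:-→d22:-→d23:-→d24:H3→d25:- -> H3
  + 131.0.0.0/8 (H3) depth=8
  lookup 140.20.56.109: bits 10001100000101000011100001101101 walk d0:-→d1:-→d2:-→d3:-→d4:-→d5:-→d6:-→d7:-→d8:-→d9:-→d10:-→d11:-→d12:H3→d13:-→d14:-→d15:-→d16:-→d17:-→d18:-→d19:-→d20:-→d21:-→d22:-→d23:-→d24:-→d25:-→d26:-→d27:-→d28:-→d29:-→d30:-→d31:-→d32:H4 -> H4
  + 140.16.0.0/12 (H6) depth=12
  lookup 131.37.72.2: bits 1000001100100101010010000 walk d0:-→d1:-→d2:-→d3:-→d4:-→d5:-→d6:-→d7:-→d8:H3→d9:-→d10:-→d11:-→d12:-→d13:-→d14:-→d15:-→d16:-→d17:-→d18:-→d19:-→d20:-→d21:-→d22:-→d23:-→d24:H3→d25:- -> H3
  + 140.16.0.0/12 (H3) depth=12
  lookup 137.195.118.66: bits 10001 walk d0:-→d1:-→d2:-→d3:-→d4:-→d5:- -> no-route
  + 140.0.0.0/8 (H5) depth=8
  + 140.16.0.0/12 (H2) depth=12
  + 0.0.0.0/0 (H4) depth=0
  lookup 140.20.56.109: bits 10001100000101000011100001101101 walk d0:H4→d1:-→d2:-→d3:-→d4:-→d5:-→d6:-→d7:-→d8:H5→d9:-→d10:-→d11:-→d12:H2→d13:-→d14:-→d15:-→d16:-→d17:-→d18:-→d19:-→d20:-→d21:-→d22:-→d23:-→d24:-→d25:-→d26:-→d27:-→d28:-→d29:-→d30:-→d31:-→d32:H4 -> H4
  + 0.0.0.0/0 (H4) depth=0
  + 131.32.0.0/12 (H6) depth=12
  lookup 131.32.2.149: bits 1000001100100 walk d0:H4→d1:-→d2:-→d3:-→d4:-→d5:-→d6:-→d7:-→d8:H3→d9:-→d10:-→d11:-→d12:H6→d13:- -> H6
  del 131.37.72.64/28 (clear depth 28)
  + 131.37.72.0/24 (H1) depth=24
  + 131.37.0.0/16 (H2) depth=16
  lookup 140.16.2.14: bits 1000110000010 walk d0:H4→d1:-→d2:-→d3:-→d4:-→d5:-→d6:-→d7:-→d8:H5→d9:-→d10:-→d11:-→d12:H2→d13:- -> H2
  + 131.37.72.64/28 (H5) depth=28
  + 140.20.56.0/24 (H6) depth=24
  + 131.37.72.0/24 (H1) depth=24
  lookup 140.16.0.2: bits 1000110000010 walk d0:H4→d1:-→d2:-→d3:-→d4:-→d5:-→d6:-→d7:-→d8:H5→d9:-→d10:-→d11:-→d12:H2→d13:- -> H2
  + 140.20.56.96/28 (H2) depth=28
  lookup 140.20.56.13: bits 1000110000010100001110000 walk d0:H4→d1:-→d2:-→d3:-→d4:-→d5:-→d6:-→d7:-→d8:H5→d9:-→d10:-→d11:-→d12:H2→d13:-→d14:-→d15:-→d16:-→d17:-→d18:-→d19:-→d20:-→d21:-→d22:-→d23:-→d24:H6→d25:- -> H6
  lookup 131.37.72.67: bits 1000001100100101010010000100 walk d0:H4→d1:-→d2:-→d3:-→d4:-→d5:-→d6:-→d7:-→d8:H3→d9:-→d10:-→d11:-→d12:H6→d13:-→d14:-→d15:-→d16:H2→d17:-→d18:-→d19:-→d20:-→d21:-→d22:-→d23:-→d24:H1→d25:-→d26:-→d27:-→d28:H5 -> H5
  lookup 140.20.56.1: bits 1000110000010100001110000 walk d0:H4→d1:-→d2:-→d3:-→d4:-→d5:-→d6:-→d7:-→d8:H5→d9:-→d10:-→d11:-→d12:H2→d13:-→d14:-→d15:-→d16:-→d17:-→d18:-→d19:-→d20:-→d21:-→d22:-→d23:-→d24:H6→d25:- -> H6
  lookup 131.37.72.0: bits 1000001100100101010010000 walk d0:H4→d1:-→d2:-→d3:-→d4:-→d5:-→d6:-→d7:-→d8:H3→d9:-→d10:-→d11:-→d12:H6→d13:-→d14:-→d15:-→d16:H2→d17:-→d18:-→d19:-→d20:-→d21:-→d22:-→d23:-→d24:H1→d25:- -> H1
  + 140.20.56.109/32 (H4) depth=32

== LOOKUPS ==
["H4","no-route","H3","H4","H3","no-route","H4","H6","H2","H2","H6","H5","H6","H1"]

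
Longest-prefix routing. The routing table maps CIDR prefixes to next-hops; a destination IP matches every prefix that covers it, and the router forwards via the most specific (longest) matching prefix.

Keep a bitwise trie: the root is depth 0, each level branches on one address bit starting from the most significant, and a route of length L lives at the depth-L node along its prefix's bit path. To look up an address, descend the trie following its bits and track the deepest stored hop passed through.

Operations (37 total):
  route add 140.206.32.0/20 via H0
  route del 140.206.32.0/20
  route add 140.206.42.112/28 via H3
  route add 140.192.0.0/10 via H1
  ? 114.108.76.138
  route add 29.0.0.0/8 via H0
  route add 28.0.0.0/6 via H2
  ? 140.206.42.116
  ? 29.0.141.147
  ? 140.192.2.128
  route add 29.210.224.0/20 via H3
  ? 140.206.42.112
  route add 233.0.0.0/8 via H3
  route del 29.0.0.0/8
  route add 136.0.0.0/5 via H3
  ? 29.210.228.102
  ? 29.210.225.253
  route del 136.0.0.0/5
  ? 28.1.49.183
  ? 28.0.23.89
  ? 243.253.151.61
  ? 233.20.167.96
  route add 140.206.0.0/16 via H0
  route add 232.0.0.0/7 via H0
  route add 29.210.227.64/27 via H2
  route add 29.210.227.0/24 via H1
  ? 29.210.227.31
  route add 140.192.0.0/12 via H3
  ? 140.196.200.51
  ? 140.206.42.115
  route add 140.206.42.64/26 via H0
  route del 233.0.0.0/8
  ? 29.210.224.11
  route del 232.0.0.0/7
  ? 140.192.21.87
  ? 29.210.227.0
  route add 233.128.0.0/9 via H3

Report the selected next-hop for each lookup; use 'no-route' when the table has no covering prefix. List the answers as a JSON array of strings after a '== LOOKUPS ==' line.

Process each operation:
  + 140.206.32.0/20 (H0) depth=20
  del 140.206.32.0/20 (clear depth 20)
  + 140.206.42.112/28 (H3) depth=28
  + 140.192.0.0/10 (H1) depth=10
  ? 114.108.76.138  path d0:-  best=no-route
  + 29.0.0.0/8 (H0) depth=8
  + 28.0.0.0/6 (H2) depth=6
  ? 140.206.42.116  path d0:-→d1:-→d2:-→d3:-→d4:-→d5:-→d6:-→d7:-→d8:-→d9:-→d10:H1→d11:-→d12:-→d13:-→d14:-→d15:-→d16:-→d17:-→d18:-→d19:-→d20:-→d21:-→d22:-→d23:-→d24:-→d25:-→d26:-→d27:-→d28:H3  best=H3
  ? 29.0.141.147  path d0:-→d1:-→d2:-→d3:-→d4:-→d5:-→d6:H2→d7:-→d8:H0  best=H0
  ? 140.192.2.128  path d0:-→d1:-→d2:-→d3:-→d4:-→d5:-→d6:-→d7:-→d8:-→d9:-→d10:H1→d11:-→d12:-  best=H1
  + 29.210.224.0/20 (H3) depth=20
  ? 140.206.42.112  path d0:-→d1:-→d2:-→d3:-→d4:-→d5:-→d6:-→d7:-→d8:-→d9:-→d10:H1→d11:-→d12:-→d13:-→d14:-→d15:-→d16:-→d17:-→d18:-→d19:-→d20:-→d21:-→d22:-→d23:-→d24:-→d25:-→d26:-→d27:-→d28:H3  best=H3
  + 233.0.0.0/8 (H3) depth=8
  del 29.0.0.0/8 (clear depth 8)
  + 136.0.0.0/5 (H3) depth=5
  ? 29.210.228.102  path d0:-→d1:-→d2:-→d3:-→d4:-→d5:-→d6:H2→d7:-→d8:-→d9:-→d10:-→d11:-→d12:-→d13:-→d14:-→d15:-→d16:-→d17:-→d18:-→d19:-→d20:H3  best=H3
  ? 29.210.225.253  path d0:-→d1:-→d2:-→d3:-→d4:-→d5:-→d6:H2→d7:-→d8:-→d9:-→d10:-→d11:-→d12:-→d13:-→d14:-→d15:-→d16:-→d17:-→d18:-→d19:-→d20:H3  best=H3
  del 136.0.0.0/5 (clear depth 5)
  ? 28.1.49.183  path d0:-→d1:-→d2:-→d3:-→d4:-→d5:-→d6:H2→d7:-  best=H2
  ? 28.0.23.89  path d0:-→d1:-→d2:-→d3:-→d4:-→d5:-→d6:H2→d7:-  best=H2
  ? 243.253.151.61  path d0:-→d1:-→d2:-→d3:-  best=no-route
  ? 233.20.167.96  path d0:-→d1:-→d2:-→d3:-→d4:-→d5:-→d6:-→d7:-→d8:H3  best=H3
  + 140.206.0.0/16 (H0) depth=16
  + 232.0.0.0/7 (H0) depth=7
  + 29.210.227.64/27 (H2) depth=27
  + 29.210.227.0/24 (H1) depth=24
  ? 29.210.227.31  path d0:-→d1:-→d2:-→d3:-→d4:-→d5:-→d6:H2→d7:-→d8:-→d9:-→d10:-→d11:-→d12:-→d13:-→d14:-→d15:-→d16:-→d17:-→d18:-→d19:-→d20:H3→d21:-→d22:-→d23:-→d24:H1→d25:-  best=H1
  + 140.192.0.0/12 (H3) depth=12
  ? 140.196.200.51  path d0:-→d1:-→d2:-→d3:-→d4:-→d5:-→d6:-→d7:-→d8:-→d9:-→d10:H1→d11:-→d12:H3  best=H3
  ? 140.206.42.115  path d0:-→d1:-→d2:-→d3:-→d4:-→d5:-→d6:-→d7:-→d8:-→d9:-→d10:H1→d11:-→d12:H3→d13:-→d14:-→d15:-→d16:H0→d17:-→d18:-→d19:-→d20:-→d21:-→d22:-→d23:-→d24:-→d25:-→d26:-→d27:-→d28:H3  best=H3
  + 140.206.42.64/26 (H0) depth=26
  del 233.0.0.0/8 (clear depth 8)
  ? 29.210.224.11  path d0:-→d1:-→d2:-→d3:-→d4:-→d5:-→d6:H2→d7:-→d8:-→d9:-→d10:-→d11:-→d12:-→d13:-→d14:-→d15:-→d16:-→d17:-→d18:-→d19:-→d20:H3→d21:-→d22:-  best=H3
  del 232.0.0.0/7 (clear depth 7)
  ? 140.192.21.87  path d0:-→d1:-→d2:-→d3:-→d4:-→d5:-→d6:-→d7:-→d8:-→d9:-→d10:H1→d11:-→d12:H3  best=H3
  ? 29.210.227.0  path d0:-→d1:-→d2:-→d3:-→d4:-→d5:-→d6:H2→d7:-→d8:-→d9:-→d10:-→d11:-→d12:-→d13:-→d14:-→d15:-→d16:-→d17:-→d18:-→d19:-→d20:H3→d21:-→d22:-→d23:-→d24:H1→d25:-  best=H1
  + 233.128.0.0/9 (H3) depth=9

== LOOKUPS ==
["no-route","H3","H0","H1","H3","H3","H3","H2","H2","no-route","H3","H1","H3","H3","H3","H3","H1"]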